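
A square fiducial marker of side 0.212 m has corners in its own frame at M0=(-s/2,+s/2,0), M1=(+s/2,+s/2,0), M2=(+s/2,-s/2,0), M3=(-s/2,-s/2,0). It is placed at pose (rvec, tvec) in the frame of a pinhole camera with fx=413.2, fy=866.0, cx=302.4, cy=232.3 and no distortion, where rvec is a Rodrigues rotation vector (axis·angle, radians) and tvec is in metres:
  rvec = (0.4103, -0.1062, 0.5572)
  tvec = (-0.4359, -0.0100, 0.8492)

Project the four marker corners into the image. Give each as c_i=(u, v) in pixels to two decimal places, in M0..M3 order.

Intrinsics K: fx=413.2, fy=866.0, cx=302.4, cy=232.3
Marker side s = 0.212 m; corners in marker frame (Z=0):
  M0 = (-0.1060, +0.1060, 0)
  M1 = (+0.1060, +0.1060, 0)
  M2 = (+0.1060, -0.1060, 0)
  M3 = (-0.1060, -0.1060, 0)
rvec = (0.4103, -0.1062, 0.5572), |rvec| = θ = 0.70007 rad = 40.111°
Rodrigues: sinθ=0.64427, 1−cosθ=0.23520; R = I + sinθ·[k]× + (1−cosθ)·[k]×²:
    [+0.84559 -0.53370 +0.01198]
    [+0.49188 +0.77021 -0.40600]
    [+0.20745 +0.34920 +0.91380]
t = (-0.4359, -0.0100, 0.8492) m
M0: Pc = R·M0+t = (-0.58210, +0.01950, +0.86423); u = 413.2·(-0.58210)/0.86423 + 302.4 = 24.0864, v = 866.0·(+0.01950)/0.86423 + 232.3 = 251.8434
M1: Pc = R·M1+t = (-0.40284, +0.12378, +0.90820); u = 413.2·(-0.40284)/0.90820 + 302.4 = 119.1226, v = 866.0·(+0.12378)/0.90820 + 232.3 = 350.3291
M2: Pc = R·M2+t = (-0.28970, -0.03950, +0.83417); u = 413.2·(-0.28970)/0.83417 + 302.4 = 158.9024, v = 866.0·(-0.03950)/0.83417 + 232.3 = 191.2896
M3: Pc = R·M3+t = (-0.46896, -0.14378, +0.79020); u = 413.2·(-0.46896)/0.79020 + 302.4 = 57.1765, v = 866.0·(-0.14378)/0.79020 + 232.3 = 74.7255

c0=(24.09, 251.84) c1=(119.12, 350.33) c2=(158.90, 191.29) c3=(57.18, 74.73)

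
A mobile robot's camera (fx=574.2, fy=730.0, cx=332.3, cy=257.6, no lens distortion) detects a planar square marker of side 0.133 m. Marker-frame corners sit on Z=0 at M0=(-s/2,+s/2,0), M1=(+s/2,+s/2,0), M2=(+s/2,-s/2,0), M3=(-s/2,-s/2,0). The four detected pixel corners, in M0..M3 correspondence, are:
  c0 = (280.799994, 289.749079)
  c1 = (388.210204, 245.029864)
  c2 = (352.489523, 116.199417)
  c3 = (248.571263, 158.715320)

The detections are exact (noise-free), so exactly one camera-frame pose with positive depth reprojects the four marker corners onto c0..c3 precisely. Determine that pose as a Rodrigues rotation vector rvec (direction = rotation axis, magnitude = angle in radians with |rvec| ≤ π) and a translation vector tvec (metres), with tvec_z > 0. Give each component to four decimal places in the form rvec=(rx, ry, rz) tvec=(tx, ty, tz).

rvec=(-0.1834, 0.0015, -0.3177) tvec=(-0.0179, -0.0531, 0.6874)

Intrinsics K: fx=574.2, fy=730.0, cx=332.3, cy=257.6
Marker side s = 0.133 m; corners in marker frame (Z=0):
  M0 = (-0.0665, +0.0665, 0)
  M1 = (+0.0665, +0.0665, 0)
  M2 = (+0.0665, -0.0665, 0)
  M3 = (-0.0665, -0.0665, 0)
Detected image corners:
  c0 = (280.799994, 289.749079) px
  c1 = (388.210204, 245.029864) px
  c2 = (352.489523, 116.199417) px
  c3 = (248.571263, 158.715320) px
Planar DLT: solve 8×8 A·h = b for H (H[2,2]=1):
  H  [+806.87433 +172.52498 +317.36240]
  H  [-319.75294 +924.02350 +201.23695]
  H  [+0.03979 -0.26127 +1.00000]
B = K⁻¹H; ‖b₁‖=1.454779, ‖b₂‖=1.454779; λ = 2/(‖b₁‖+‖b₂‖) = 0.687390, sign → tz>0 ⇒ λ=+0.687390
r₁ = λ·B[:,0] = (+0.95010,-0.31074,+0.02735); r₂ = λ·B[:,1] = (+0.31047,+0.93346,-0.17960)
r₃ = r₁×r₂ = (+0.03028,+0.17913,+0.98336); SVD([r₁ r₂ r₃]) → R = UVᵀ:
  R  [+0.95010 +0.31047 +0.03028]
  R  [-0.31074 +0.93346 +0.17913]
  R  [+0.02735 -0.17960 +0.98336]
t = (-0.01788, -0.05307, +0.68739) m
tr R = 2.866924; θ = arccos((tr R − 1)/2) = 0.366849 rad = 21.019°
axis k = ((R−Rᵀ)₃₂, (R−Rᵀ)₁₃, (R−Rᵀ)₂₁) / (2 sinθ) = (-0.500065, +0.004075, -0.865978)
rvec = θ·k = (-0.183448, +0.001495, -0.317683)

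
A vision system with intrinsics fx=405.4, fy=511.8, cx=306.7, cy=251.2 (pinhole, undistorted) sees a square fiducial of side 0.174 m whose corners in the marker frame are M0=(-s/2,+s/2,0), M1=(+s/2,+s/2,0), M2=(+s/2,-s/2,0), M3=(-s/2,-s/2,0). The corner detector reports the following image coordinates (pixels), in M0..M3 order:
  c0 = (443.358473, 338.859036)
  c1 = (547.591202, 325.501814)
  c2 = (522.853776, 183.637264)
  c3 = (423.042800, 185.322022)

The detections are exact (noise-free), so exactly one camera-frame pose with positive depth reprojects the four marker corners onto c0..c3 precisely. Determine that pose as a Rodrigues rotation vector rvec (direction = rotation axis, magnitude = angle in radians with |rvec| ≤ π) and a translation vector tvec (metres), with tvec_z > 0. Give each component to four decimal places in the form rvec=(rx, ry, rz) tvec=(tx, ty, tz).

rvec=(-0.2173, -0.2545, -0.0739) tvec=(0.2606, 0.0055, 0.5898)

Intrinsics K: fx=405.4, fy=511.8, cx=306.7, cy=251.2
Marker side s = 0.174 m; corners in marker frame (Z=0):
  M0 = (-0.0870, +0.0870, 0)
  M1 = (+0.0870, +0.0870, 0)
  M2 = (+0.0870, -0.0870, 0)
  M3 = (-0.0870, -0.0870, 0)
Detected image corners:
  c0 = (443.358473, 338.859036) px
  c1 = (547.591202, 325.501814) px
  c2 = (522.853776, 183.637264) px
  c3 = (423.042800, 185.322022) px
Planar DLT: solve 8×8 A·h = b for H (H[2,2]=1):
  H  [+797.35262 -37.34335 +485.81058]
  H  [+70.56846 +758.33132 +255.96745]
  H  [+0.43659 -0.34549 +1.00000]
B = K⁻¹H; ‖b₁‖=1.695490, ‖b₂‖=1.695490; λ = 2/(‖b₁‖+‖b₂‖) = 0.589800, sign → tz>0 ⇒ λ=+0.589800
r₁ = λ·B[:,0] = (+0.96523,-0.04506,+0.25750); r₂ = λ·B[:,1] = (+0.09983,+0.97392,-0.20377)
r₃ = r₁×r₂ = (-0.24160,+0.22239,+0.94455); SVD([r₁ r₂ r₃]) → R = UVᵀ:
  R  [+0.96523 +0.09983 -0.24160]
  R  [-0.04506 +0.97392 +0.22239]
  R  [+0.25750 -0.20377 +0.94455]
t = (+0.26058, +0.00549, +0.58980) m
tr R = 2.883691; θ = arccos((tr R − 1)/2) = 0.342715 rad = 19.636°
axis k = ((R−Rᵀ)₃₂, (R−Rᵀ)₁₃, (R−Rᵀ)₂₁) / (2 sinθ) = (-0.634076, -0.742612, -0.215583)
rvec = θ·k = (-0.217307, -0.254504, -0.073884)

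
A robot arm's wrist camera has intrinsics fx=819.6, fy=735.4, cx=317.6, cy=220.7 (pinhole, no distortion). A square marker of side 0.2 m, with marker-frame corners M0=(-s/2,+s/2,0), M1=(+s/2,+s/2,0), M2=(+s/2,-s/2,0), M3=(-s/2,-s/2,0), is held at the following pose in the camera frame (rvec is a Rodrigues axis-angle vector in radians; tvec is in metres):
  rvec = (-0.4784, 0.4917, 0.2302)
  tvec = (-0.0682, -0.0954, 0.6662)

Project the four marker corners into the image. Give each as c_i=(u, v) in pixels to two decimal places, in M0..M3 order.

Intrinsics K: fx=819.6, fy=735.4, cx=317.6, cy=220.7
Marker side s = 0.2 m; corners in marker frame (Z=0):
  M0 = (-0.1000, +0.1000, 0)
  M1 = (+0.1000, +0.1000, 0)
  M2 = (+0.1000, -0.1000, 0)
  M3 = (-0.1000, -0.1000, 0)
rvec = (-0.4784, 0.4917, 0.2302), |rvec| = θ = 0.72362 rad = 41.460°
Rodrigues: sinθ=0.66210, 1−cosθ=0.25059; R = I + sinθ·[k]× + (1−cosθ)·[k]×²:
    [+0.85894 -0.32320 +0.39720]
    [+0.09806 +0.86511 +0.49190]
    [-0.50260 -0.38356 +0.77477]
t = (-0.0682, -0.0954, 0.6662) m
M0: Pc = R·M0+t = (-0.18641, -0.01869, +0.67810); u = 819.6·(-0.18641)/0.67810 + 317.6 = 92.2880, v = 735.4·(-0.01869)/0.67810 + 220.7 = 200.4260
M1: Pc = R·M1+t = (-0.01463, +0.00092, +0.57758); u = 819.6·(-0.01463)/0.57758 + 317.6 = 296.8453, v = 735.4·(+0.00092)/0.57758 + 220.7 = 221.8679
M2: Pc = R·M2+t = (+0.05001, -0.17211, +0.65430); u = 819.6·(+0.05001)/0.65430 + 317.6 = 380.2498, v = 735.4·(-0.17211)/0.65430 + 220.7 = 27.2609
M3: Pc = R·M3+t = (-0.12177, -0.19172, +0.75482); u = 819.6·(-0.12177)/0.75482 + 317.6 = 185.3746, v = 735.4·(-0.19172)/0.75482 + 220.7 = 33.9143

c0=(92.29, 200.43) c1=(296.85, 221.87) c2=(380.25, 27.26) c3=(185.37, 33.91)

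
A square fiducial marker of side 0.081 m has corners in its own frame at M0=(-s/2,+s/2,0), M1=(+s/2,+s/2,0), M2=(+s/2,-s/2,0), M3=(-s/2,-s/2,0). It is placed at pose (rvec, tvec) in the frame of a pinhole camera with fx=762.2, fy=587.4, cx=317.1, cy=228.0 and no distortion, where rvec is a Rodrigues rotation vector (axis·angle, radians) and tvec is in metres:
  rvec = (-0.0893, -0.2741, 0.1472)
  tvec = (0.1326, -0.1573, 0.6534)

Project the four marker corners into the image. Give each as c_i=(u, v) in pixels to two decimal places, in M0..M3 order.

Intrinsics K: fx=762.2, fy=587.4, cx=317.1, cy=228.0
Marker side s = 0.081 m; corners in marker frame (Z=0):
  M0 = (-0.0405, +0.0405, 0)
  M1 = (+0.0405, +0.0405, 0)
  M2 = (+0.0405, -0.0405, 0)
  M3 = (-0.0405, -0.0405, 0)
rvec = (-0.0893, -0.2741, 0.1472), |rvec| = θ = 0.32369 rad = 18.546°
Rodrigues: sinθ=0.31806, 1−cosθ=0.05193; R = I + sinθ·[k]× + (1−cosθ)·[k]×²:
    [+0.95202 -0.13251 -0.27585]
    [+0.15678 +0.98531 +0.06775]
    [+0.26282 -0.10775 +0.95881]
t = (0.1326, -0.1573, 0.6534) m
M0: Pc = R·M0+t = (+0.08868, -0.12374, +0.63839); u = 762.2·(+0.08868)/0.63839 + 317.1 = 422.9741, v = 587.4·(-0.12374)/0.63839 + 228.0 = 114.1397
M1: Pc = R·M1+t = (+0.16579, -0.11105, +0.65968); u = 762.2·(+0.16579)/0.65968 + 317.1 = 508.6553, v = 587.4·(-0.11105)/0.65968 + 228.0 = 129.1215
M2: Pc = R·M2+t = (+0.17652, -0.19086, +0.66841); u = 762.2·(+0.17652)/0.66841 + 317.1 = 518.3936, v = 587.4·(-0.19086)/0.66841 + 228.0 = 60.2753
M3: Pc = R·M3+t = (+0.09941, -0.20355, +0.64712); u = 762.2·(+0.09941)/0.64712 + 317.1 = 434.1884, v = 587.4·(-0.20355)/0.64712 + 228.0 = 43.2307

c0=(422.97, 114.14) c1=(508.66, 129.12) c2=(518.39, 60.28) c3=(434.19, 43.23)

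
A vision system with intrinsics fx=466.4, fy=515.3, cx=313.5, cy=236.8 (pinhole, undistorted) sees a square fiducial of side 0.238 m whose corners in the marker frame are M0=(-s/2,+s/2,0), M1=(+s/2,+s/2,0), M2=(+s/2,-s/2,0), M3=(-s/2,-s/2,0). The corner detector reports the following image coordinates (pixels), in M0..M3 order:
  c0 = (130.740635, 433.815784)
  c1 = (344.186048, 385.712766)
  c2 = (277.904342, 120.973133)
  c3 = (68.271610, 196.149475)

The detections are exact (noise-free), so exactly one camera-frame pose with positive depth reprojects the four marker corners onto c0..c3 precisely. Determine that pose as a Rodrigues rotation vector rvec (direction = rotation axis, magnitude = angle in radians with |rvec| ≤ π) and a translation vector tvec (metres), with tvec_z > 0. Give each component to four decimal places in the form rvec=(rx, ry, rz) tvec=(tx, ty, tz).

Intrinsics K: fx=466.4, fy=515.3, cx=313.5, cy=236.8
Marker side s = 0.238 m; corners in marker frame (Z=0):
  M0 = (-0.1190, +0.1190, 0)
  M1 = (+0.1190, +0.1190, 0)
  M2 = (+0.1190, -0.1190, 0)
  M3 = (-0.1190, -0.1190, 0)
Detected image corners:
  c0 = (130.740635, 433.815784) px
  c1 = (344.186048, 385.712766) px
  c2 = (277.904342, 120.973133) px
  c3 = (68.271610, 196.149475) px
Planar DLT: solve 8×8 A·h = b for H (H[2,2]=1):
  H  [+798.82828 +281.92410 +199.97567]
  H  [-383.25040 +1068.91997 +286.63498]
  H  [-0.43866 +0.05776 +1.00000]
B = K⁻¹H; ‖b₁‖=2.125289, ‖b₂‖=2.125289; λ = 2/(‖b₁‖+‖b₂‖) = 0.470524, sign → tz>0 ⇒ λ=+0.470524
r₁ = λ·B[:,0] = (+0.94463,-0.25510,-0.20640); r₂ = λ·B[:,1] = (+0.26615,+0.96355,+0.02718)
r₃ = r₁×r₂ = (+0.19194,-0.08061,+0.97809); SVD([r₁ r₂ r₃]) → R = UVᵀ:
  R  [+0.94463 +0.26615 +0.19194]
  R  [-0.25510 +0.96355 -0.08061]
  R  [-0.20640 +0.02718 +0.97809]
t = (-0.11453, +0.04550, +0.47052) m
tr R = 2.886267; θ = arccos((tr R − 1)/2) = 0.338862 rad = 19.415°
axis k = ((R−Rᵀ)₃₂, (R−Rᵀ)₁₃, (R−Rᵀ)₂₁) / (2 sinθ) = (+0.162127, +0.599169, -0.784035)
rvec = θ·k = (+0.054939, +0.203036, -0.265679)

rvec=(0.0549, 0.2030, -0.2657) tvec=(-0.1145, 0.0455, 0.4705)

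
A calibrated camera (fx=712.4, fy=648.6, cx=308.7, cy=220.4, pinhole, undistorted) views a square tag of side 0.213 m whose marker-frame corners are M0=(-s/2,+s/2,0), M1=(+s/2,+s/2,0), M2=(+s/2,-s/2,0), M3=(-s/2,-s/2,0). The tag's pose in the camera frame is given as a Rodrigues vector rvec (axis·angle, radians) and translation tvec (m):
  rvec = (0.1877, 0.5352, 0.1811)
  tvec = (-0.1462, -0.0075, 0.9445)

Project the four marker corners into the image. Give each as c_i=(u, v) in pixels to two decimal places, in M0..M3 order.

Intrinsics K: fx=712.4, fy=648.6, cx=308.7, cy=220.4
Marker side s = 0.213 m; corners in marker frame (Z=0):
  M0 = (-0.1065, +0.1065, 0)
  M1 = (+0.1065, +0.1065, 0)
  M2 = (+0.1065, -0.1065, 0)
  M3 = (-0.1065, -0.1065, 0)
rvec = (0.1877, 0.5352, 0.1811), |rvec| = θ = 0.59537 rad = 34.112°
Rodrigues: sinθ=0.56082, 1−cosθ=0.17206; R = I + sinθ·[k]× + (1−cosθ)·[k]×²:
    [+0.84504 -0.12183 +0.52064]
    [+0.21935 +0.96698 -0.12976]
    [-0.48764 +0.22385 +0.84386]
t = (-0.1462, -0.0075, 0.9445) m
M0: Pc = R·M0+t = (-0.24917, +0.07212, +1.02027); u = 712.4·(-0.24917)/1.02027 + 308.7 = 134.7175, v = 648.6·(+0.07212)/1.02027 + 220.4 = 266.2490
M1: Pc = R·M1+t = (-0.06918, +0.11884, +0.91641); u = 712.4·(-0.06918)/0.91641 + 308.7 = 254.9224, v = 648.6·(+0.11884)/0.91641 + 220.4 = 304.5136
M2: Pc = R·M2+t = (-0.04323, -0.08712, +0.86873); u = 712.4·(-0.04323)/0.86873 + 308.7 = 273.2504, v = 648.6·(-0.08712)/0.86873 + 220.4 = 155.3536
M3: Pc = R·M3+t = (-0.22322, -0.13384, +0.97259); u = 712.4·(-0.22322)/0.97259 + 308.7 = 145.1952, v = 648.6·(-0.13384)/0.97259 + 220.4 = 131.1424

c0=(134.72, 266.25) c1=(254.92, 304.51) c2=(273.25, 155.35) c3=(145.20, 131.14)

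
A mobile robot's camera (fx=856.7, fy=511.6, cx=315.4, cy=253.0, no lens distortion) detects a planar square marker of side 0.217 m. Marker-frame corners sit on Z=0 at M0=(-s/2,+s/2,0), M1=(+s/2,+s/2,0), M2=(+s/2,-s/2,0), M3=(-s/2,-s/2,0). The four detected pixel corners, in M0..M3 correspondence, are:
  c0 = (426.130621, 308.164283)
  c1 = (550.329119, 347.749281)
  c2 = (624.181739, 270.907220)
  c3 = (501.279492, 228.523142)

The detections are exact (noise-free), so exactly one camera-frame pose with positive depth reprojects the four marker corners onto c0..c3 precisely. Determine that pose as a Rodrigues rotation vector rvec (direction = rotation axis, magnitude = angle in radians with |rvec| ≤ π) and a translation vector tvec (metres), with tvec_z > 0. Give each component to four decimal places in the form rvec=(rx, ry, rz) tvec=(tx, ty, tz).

rvec=(0.0922, -0.1638, 0.4994) tvec=(0.3042, 0.0877, 1.2358)

Intrinsics K: fx=856.7, fy=511.6, cx=315.4, cy=253.0
Marker side s = 0.217 m; corners in marker frame (Z=0):
  M0 = (-0.1085, +0.1085, 0)
  M1 = (+0.1085, +0.1085, 0)
  M2 = (+0.1085, -0.1085, 0)
  M3 = (-0.1085, -0.1085, 0)
Detected image corners:
  c0 = (426.130621, 308.164283) px
  c1 = (550.329119, 347.749281) px
  c2 = (624.181739, 270.907220) px
  c3 = (501.279492, 228.523142) px
Planar DLT: solve 8×8 A·h = b for H (H[2,2]=1):
  H  [+645.31892 -322.88324 +526.29216]
  H  [+230.58832 +371.66755 +289.32205]
  H  [+0.14453 +0.03881 +1.00000]
B = K⁻¹H; ‖b₁‖=0.809189, ‖b₂‖=0.809189; λ = 2/(‖b₁‖+‖b₂‖) = 1.235806, sign → tz>0 ⇒ λ=+1.235806
r₁ = λ·B[:,0] = (+0.86513,+0.46867,+0.17862); r₂ = λ·B[:,1] = (-0.48342,+0.87407,+0.04796)
r₃ = r₁×r₂ = (-0.13365,-0.12783,+0.98275); SVD([r₁ r₂ r₃]) → R = UVᵀ:
  R  [+0.86513 -0.48342 -0.13365]
  R  [+0.46867 +0.87407 -0.12783]
  R  [+0.17862 +0.04796 +0.98275]
t = (+0.30422, +0.08774, +1.23581) m
tr R = 2.721949; θ = arccos((tr R − 1)/2) = 0.533614 rad = 30.574°
axis k = ((R−Rᵀ)₃₂, (R−Rᵀ)₁₃, (R−Rᵀ)₂₁) / (2 sinθ) = (+0.172801, -0.306955, +0.935905)
rvec = θ·k = (+0.092209, -0.163795, +0.499412)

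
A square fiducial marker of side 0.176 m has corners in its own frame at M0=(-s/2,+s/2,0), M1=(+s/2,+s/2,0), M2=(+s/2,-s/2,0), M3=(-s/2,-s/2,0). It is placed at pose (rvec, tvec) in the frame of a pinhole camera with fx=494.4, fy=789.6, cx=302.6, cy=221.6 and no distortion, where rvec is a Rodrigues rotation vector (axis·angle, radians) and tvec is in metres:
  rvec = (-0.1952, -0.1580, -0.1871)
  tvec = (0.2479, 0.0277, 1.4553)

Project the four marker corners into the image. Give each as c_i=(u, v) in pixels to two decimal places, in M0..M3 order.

Intrinsics K: fx=494.4, fy=789.6, cx=302.6, cy=221.6
Marker side s = 0.176 m; corners in marker frame (Z=0):
  M0 = (-0.0880, +0.0880, 0)
  M1 = (+0.0880, +0.0880, 0)
  M2 = (+0.0880, -0.0880, 0)
  M3 = (-0.0880, -0.0880, 0)
rvec = (-0.1952, -0.1580, -0.1871), |rvec| = θ = 0.31317 rad = 17.943°
Rodrigues: sinθ=0.30807, 1−cosθ=0.04864; R = I + sinθ·[k]× + (1−cosθ)·[k]×²:
    [+0.97026 +0.19935 -0.13732]
    [-0.16876 +0.96374 +0.20669]
    [+0.17354 -0.17736 +0.96872]
t = (0.2479, 0.0277, 1.4553) m
M0: Pc = R·M0+t = (+0.18006, +0.12736, +1.42442); u = 494.4·(+0.18006)/1.42442 + 302.6 = 365.0968, v = 789.6·(+0.12736)/1.42442 + 221.6 = 292.1998
M1: Pc = R·M1+t = (+0.35083, +0.09766, +1.45496); u = 494.4·(+0.35083)/1.45496 + 302.6 = 421.8114, v = 789.6·(+0.09766)/1.45496 + 221.6 = 274.5986
M2: Pc = R·M2+t = (+0.31574, -0.07196, +1.48618); u = 494.4·(+0.31574)/1.48618 + 302.6 = 407.6356, v = 789.6·(-0.07196)/1.48618 + 221.6 = 183.3678
M3: Pc = R·M3+t = (+0.14497, -0.04226, +1.45564); u = 494.4·(+0.14497)/1.45564 + 302.6 = 351.8398, v = 789.6·(-0.04226)/1.45564 + 221.6 = 198.6772

c0=(365.10, 292.20) c1=(421.81, 274.60) c2=(407.64, 183.37) c3=(351.84, 198.68)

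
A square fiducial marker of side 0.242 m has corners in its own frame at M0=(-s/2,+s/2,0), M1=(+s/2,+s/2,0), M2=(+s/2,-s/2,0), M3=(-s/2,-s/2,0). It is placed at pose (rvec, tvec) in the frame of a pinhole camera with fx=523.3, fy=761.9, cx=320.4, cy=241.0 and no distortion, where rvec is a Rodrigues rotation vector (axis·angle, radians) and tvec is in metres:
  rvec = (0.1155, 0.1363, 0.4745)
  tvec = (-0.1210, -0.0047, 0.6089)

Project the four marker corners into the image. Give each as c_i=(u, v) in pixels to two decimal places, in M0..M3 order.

Intrinsics K: fx=523.3, fy=761.9, cx=320.4, cy=241.0
Marker side s = 0.242 m; corners in marker frame (Z=0):
  M0 = (-0.1210, +0.1210, 0)
  M1 = (+0.1210, +0.1210, 0)
  M2 = (+0.1210, -0.1210, 0)
  M3 = (-0.1210, -0.1210, 0)
rvec = (0.1155, 0.1363, 0.4745), |rvec| = θ = 0.50702 rad = 29.050°
Rodrigues: sinθ=0.48557, 1−cosθ=0.12580; R = I + sinθ·[k]× + (1−cosθ)·[k]×²:
    [+0.88072 -0.44673 +0.15736]
    [+0.46213 +0.88329 -0.07896]
    [-0.10371 +0.14227 +0.98438]
t = (-0.1210, -0.0047, 0.6089) m
M0: Pc = R·M0+t = (-0.28162, +0.04626, +0.63866); u = 523.3·(-0.28162)/0.63866 + 320.4 = 89.6486, v = 761.9·(+0.04626)/0.63866 + 241.0 = 296.1858
M1: Pc = R·M1+t = (-0.06849, +0.15810, +0.61356); u = 523.3·(-0.06849)/0.61356 + 320.4 = 261.9892, v = 761.9·(+0.15810)/0.61356 + 241.0 = 437.3173
M2: Pc = R·M2+t = (+0.03962, -0.05566, +0.57914); u = 523.3·(+0.03962)/0.57914 + 320.4 = 356.2014, v = 761.9·(-0.05566)/0.57914 + 241.0 = 167.7754
M3: Pc = R·M3+t = (-0.17351, -0.16750, +0.60424); u = 523.3·(-0.17351)/0.60424 + 320.4 = 170.1278, v = 761.9·(-0.16750)/0.60424 + 241.0 = 29.7989

c0=(89.65, 296.19) c1=(261.99, 437.32) c2=(356.20, 167.78) c3=(170.13, 29.80)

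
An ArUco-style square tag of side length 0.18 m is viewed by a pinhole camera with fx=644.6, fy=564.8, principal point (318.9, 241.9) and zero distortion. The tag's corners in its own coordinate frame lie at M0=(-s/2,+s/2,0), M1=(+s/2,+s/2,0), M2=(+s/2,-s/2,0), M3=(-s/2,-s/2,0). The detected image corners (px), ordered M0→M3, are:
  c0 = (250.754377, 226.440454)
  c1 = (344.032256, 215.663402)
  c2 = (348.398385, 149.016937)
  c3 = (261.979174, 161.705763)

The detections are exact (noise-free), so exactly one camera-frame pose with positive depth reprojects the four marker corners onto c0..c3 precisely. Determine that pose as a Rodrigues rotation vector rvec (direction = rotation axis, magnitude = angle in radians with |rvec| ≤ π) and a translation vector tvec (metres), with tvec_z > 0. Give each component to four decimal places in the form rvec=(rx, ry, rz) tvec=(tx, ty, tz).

Intrinsics K: fx=644.6, fy=564.8, cx=318.9, cy=241.9
Marker side s = 0.18 m; corners in marker frame (Z=0):
  M0 = (-0.0900, +0.0900, 0)
  M1 = (+0.0900, +0.0900, 0)
  M2 = (+0.0900, -0.0900, 0)
  M3 = (-0.0900, -0.0900, 0)
Detected image corners:
  c0 = (250.754377, 226.440454) px
  c1 = (344.032256, 215.663402) px
  c2 = (348.398385, 149.016937) px
  c3 = (261.979174, 161.705763) px
Planar DLT: solve 8×8 A·h = b for H (H[2,2]=1):
  H  [+425.73468 -177.79986 +300.47208]
  H  [-110.78454 +281.07813 +187.01848]
  H  [-0.24117 -0.44501 +1.00000]
B = K⁻¹H; ‖b₁‖=0.821481, ‖b₂‖=0.821481; λ = 2/(‖b₁‖+‖b₂‖) = 1.217314, sign → tz>0 ⇒ λ=+1.217314
r₁ = λ·B[:,0] = (+0.94923,-0.11304,-0.29357); r₂ = λ·B[:,1] = (-0.06777,+0.83782,-0.54172)
r₃ = r₁×r₂ = (+0.30720,+0.53411,+0.78763); SVD([r₁ r₂ r₃]) → R = UVᵀ:
  R  [+0.94923 -0.06777 +0.30720]
  R  [-0.11304 +0.83782 +0.53411]
  R  [-0.29357 -0.54172 +0.78763]
t = (-0.03480, -0.11829, +1.21731) m
tr R = 2.574678; θ = arccos((tr R − 1)/2) = 0.664315 rad = 38.062°
axis k = ((R−Rᵀ)₃₂, (R−Rᵀ)₁₃, (R−Rᵀ)₂₁) / (2 sinθ) = (-0.872503, +0.487228, -0.036714)
rvec = θ·k = (-0.579617, +0.323673, -0.024390)

rvec=(-0.5796, 0.3237, -0.0244) tvec=(-0.0348, -0.1183, 1.2173)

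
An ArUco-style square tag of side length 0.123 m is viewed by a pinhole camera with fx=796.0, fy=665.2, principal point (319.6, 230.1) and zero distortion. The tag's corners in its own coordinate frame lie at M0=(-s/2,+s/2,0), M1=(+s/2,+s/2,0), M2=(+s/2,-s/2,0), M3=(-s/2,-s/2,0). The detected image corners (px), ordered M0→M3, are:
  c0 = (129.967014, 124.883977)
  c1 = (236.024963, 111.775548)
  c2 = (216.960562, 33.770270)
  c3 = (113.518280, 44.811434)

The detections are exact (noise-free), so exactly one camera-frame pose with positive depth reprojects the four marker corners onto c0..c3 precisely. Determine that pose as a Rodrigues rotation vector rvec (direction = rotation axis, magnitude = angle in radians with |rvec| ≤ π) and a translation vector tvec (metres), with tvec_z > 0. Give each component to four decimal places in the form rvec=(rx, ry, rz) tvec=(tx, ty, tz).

rvec=(-0.2367, -0.1454, -0.1964) tvec=(-0.1705, -0.2137, 0.9355)

Intrinsics K: fx=796.0, fy=665.2, cx=319.6, cy=230.1
Marker side s = 0.123 m; corners in marker frame (Z=0):
  M0 = (-0.0615, +0.0615, 0)
  M1 = (+0.0615, +0.0615, 0)
  M2 = (+0.0615, -0.0615, 0)
  M3 = (-0.0615, -0.0615, 0)
Detected image corners:
  c0 = (129.967014, 124.883977) px
  c1 = (236.024963, 111.775548) px
  c2 = (216.960562, 33.770270) px
  c3 = (113.518280, 44.811434) px
Planar DLT: solve 8×8 A·h = b for H (H[2,2]=1):
  H  [+882.30097 +103.90454 +174.56074]
  H  [-84.09580 +624.13659 +78.17822]
  H  [+0.17704 -0.23302 +1.00000]
B = K⁻¹H; ‖b₁‖=1.068936, ‖b₂‖=1.068936; λ = 2/(‖b₁‖+‖b₂‖) = 0.935510, sign → tz>0 ⇒ λ=+0.935510
r₁ = λ·B[:,0] = (+0.97044,-0.17556,+0.16563); r₂ = λ·B[:,1] = (+0.20964,+0.95317,-0.21800)
r₃ = r₁×r₂ = (-0.11960,+0.24627,+0.96179); SVD([r₁ r₂ r₃]) → R = UVᵀ:
  R  [+0.97044 +0.20964 -0.11960]
  R  [-0.17556 +0.95317 +0.24627]
  R  [+0.16563 -0.21800 +0.96179]
t = (-0.17046, -0.21366, +0.93551) m
tr R = 2.885397; θ = arccos((tr R − 1)/2) = 0.340169 rad = 19.490°
axis k = ((R−Rᵀ)₃₂, (R−Rᵀ)₁₃, (R−Rᵀ)₂₁) / (2 sinθ) = (-0.695751, -0.427434, -0.577262)
rvec = θ·k = (-0.236673, -0.145400, -0.196367)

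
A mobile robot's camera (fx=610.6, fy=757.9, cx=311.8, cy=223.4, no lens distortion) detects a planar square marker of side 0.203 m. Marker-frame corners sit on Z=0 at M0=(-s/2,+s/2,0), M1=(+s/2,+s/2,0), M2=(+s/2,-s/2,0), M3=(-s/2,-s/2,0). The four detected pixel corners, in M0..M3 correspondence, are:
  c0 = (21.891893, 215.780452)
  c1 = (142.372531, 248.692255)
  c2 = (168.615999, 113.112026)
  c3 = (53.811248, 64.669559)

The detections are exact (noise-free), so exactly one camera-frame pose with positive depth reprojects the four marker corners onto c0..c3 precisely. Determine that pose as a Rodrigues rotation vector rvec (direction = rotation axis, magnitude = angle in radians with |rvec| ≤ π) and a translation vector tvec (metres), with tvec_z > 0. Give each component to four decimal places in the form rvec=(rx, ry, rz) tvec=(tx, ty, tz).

Intrinsics K: fx=610.6, fy=757.9, cx=311.8, cy=223.4
Marker side s = 0.203 m; corners in marker frame (Z=0):
  M0 = (-0.1015, +0.1015, 0)
  M1 = (+0.1015, +0.1015, 0)
  M2 = (+0.1015, -0.1015, 0)
  M3 = (-0.1015, -0.1015, 0)
Detected image corners:
  c0 = (21.891893, 215.780452) px
  c1 = (142.372531, 248.692255) px
  c2 = (168.615999, 113.112026) px
  c3 = (53.811248, 64.669559) px
Planar DLT: solve 8×8 A·h = b for H (H[2,2]=1):
  H  [+633.68674 -152.01266 +100.17261]
  H  [+290.96062 +688.09048 +161.00446]
  H  [+0.56175 -0.09880 +1.00000]
B = K⁻¹H; ‖b₁‖=0.962892, ‖b₂‖=0.962892; λ = 2/(‖b₁‖+‖b₂‖) = 1.038538, sign → tz>0 ⇒ λ=+1.038538
r₁ = λ·B[:,0] = (+0.77989,+0.22673,+0.58340); r₂ = λ·B[:,1] = (-0.20615,+0.97312,-0.10261)
r₃ = r₁×r₂ = (-0.59099,-0.04024,+0.80568); SVD([r₁ r₂ r₃]) → R = UVᵀ:
  R  [+0.77989 -0.20615 -0.59099]
  R  [+0.22673 +0.97312 -0.04024]
  R  [+0.58340 -0.10261 +0.80568]
t = (-0.35995, -0.08550, +1.03854) m
tr R = 2.558695; θ = arccos((tr R − 1)/2) = 0.677173 rad = 38.799°
axis k = ((R−Rᵀ)₃₂, (R−Rᵀ)₁₃, (R−Rᵀ)₂₁) / (2 sinθ) = (-0.049766, -0.937124, +0.345429)
rvec = θ·k = (-0.033701, -0.634595, +0.233915)

rvec=(-0.0337, -0.6346, 0.2339) tvec=(-0.3599, -0.0855, 1.0385)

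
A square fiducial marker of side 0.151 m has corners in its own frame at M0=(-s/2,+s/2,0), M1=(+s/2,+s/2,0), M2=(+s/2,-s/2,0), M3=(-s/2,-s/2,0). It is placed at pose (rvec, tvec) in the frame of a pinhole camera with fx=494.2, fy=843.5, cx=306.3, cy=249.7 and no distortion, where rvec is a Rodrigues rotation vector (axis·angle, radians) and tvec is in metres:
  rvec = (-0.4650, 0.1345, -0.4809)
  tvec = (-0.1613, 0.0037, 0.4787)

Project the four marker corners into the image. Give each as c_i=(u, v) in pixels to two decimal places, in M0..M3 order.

Intrinsics K: fx=494.2, fy=843.5, cx=306.3, cy=249.7
Marker side s = 0.151 m; corners in marker frame (Z=0):
  M0 = (-0.0755, +0.0755, 0)
  M1 = (+0.0755, +0.0755, 0)
  M2 = (+0.0755, -0.0755, 0)
  M3 = (-0.0755, -0.0755, 0)
rvec = (-0.4650, 0.1345, -0.4809), |rvec| = θ = 0.68233 rad = 39.095°
Rodrigues: sinθ=0.63061, 1−cosθ=0.22390; R = I + sinθ·[k]× + (1−cosθ)·[k]×²:
    [+0.88009 +0.41437 +0.23184]
    [-0.47452 +0.78480 +0.39864]
    [-0.01677 -0.46085 +0.88732]
t = (-0.1613, 0.0037, 0.4787) m
M0: Pc = R·M0+t = (-0.19646, +0.09878, +0.44517); u = 494.2·(-0.19646)/0.44517 + 306.3 = 88.2010, v = 843.5·(+0.09878)/0.44517 + 249.7 = 436.8637
M1: Pc = R·M1+t = (-0.06357, +0.02713, +0.44264); u = 494.2·(-0.06357)/0.44264 + 306.3 = 235.3264, v = 843.5·(+0.02713)/0.44264 + 249.7 = 301.3923
M2: Pc = R·M2+t = (-0.12614, -0.09138, +0.51223); u = 494.2·(-0.12614)/0.51223 + 306.3 = 184.6014, v = 843.5·(-0.09138)/0.51223 + 249.7 = 99.2242
M3: Pc = R·M3+t = (-0.25903, -0.01973, +0.51476); u = 494.2·(-0.25903)/0.51476 + 306.3 = 57.6150, v = 843.5·(-0.01973)/0.51476 + 249.7 = 217.3759

c0=(88.20, 436.86) c1=(235.33, 301.39) c2=(184.60, 99.22) c3=(57.61, 217.38)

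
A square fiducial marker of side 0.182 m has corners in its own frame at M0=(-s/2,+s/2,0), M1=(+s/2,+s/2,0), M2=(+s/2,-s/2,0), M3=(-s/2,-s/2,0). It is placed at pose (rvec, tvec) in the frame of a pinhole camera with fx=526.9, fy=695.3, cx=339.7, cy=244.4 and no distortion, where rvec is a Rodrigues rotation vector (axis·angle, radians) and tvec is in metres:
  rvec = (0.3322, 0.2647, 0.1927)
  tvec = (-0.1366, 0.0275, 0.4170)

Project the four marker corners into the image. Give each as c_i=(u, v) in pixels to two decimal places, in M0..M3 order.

c0=(74.68, 379.48) c1=(261.70, 460.02) c2=(285.72, 175.72) c3=(67.34, 111.24)

Intrinsics K: fx=526.9, fy=695.3, cx=339.7, cy=244.4
Marker side s = 0.182 m; corners in marker frame (Z=0):
  M0 = (-0.0910, +0.0910, 0)
  M1 = (+0.0910, +0.0910, 0)
  M2 = (+0.0910, -0.0910, 0)
  M3 = (-0.0910, -0.0910, 0)
rvec = (0.3322, 0.2647, 0.1927), |rvec| = θ = 0.46643 rad = 26.724°
Rodrigues: sinθ=0.44970, 1−cosθ=0.10682; R = I + sinθ·[k]× + (1−cosθ)·[k]×²:
    [+0.94737 -0.14261 +0.28664]
    [+0.22896 +0.92758 -0.29524]
    [-0.22377 +0.34533 +0.91141]
t = (-0.1366, 0.0275, 0.4170) m
M0: Pc = R·M0+t = (-0.23579, +0.09107, +0.46879); u = 526.9·(-0.23579)/0.46879 + 339.7 = 74.6835, v = 695.3·(+0.09107)/0.46879 + 244.4 = 379.4800
M1: Pc = R·M1+t = (-0.06337, +0.13275, +0.42806); u = 526.9·(-0.06337)/0.42806 + 339.7 = 261.7010, v = 695.3·(+0.13275)/0.42806 + 244.4 = 460.0187
M2: Pc = R·M2+t = (-0.03741, -0.03607, +0.36521); u = 526.9·(-0.03741)/0.36521 + 339.7 = 285.7248, v = 695.3·(-0.03607)/0.36521 + 244.4 = 175.7208
M3: Pc = R·M3+t = (-0.20983, -0.07775, +0.40594); u = 526.9·(-0.20983)/0.40594 + 339.7 = 67.3417, v = 695.3·(-0.07775)/0.40594 + 244.4 = 111.2355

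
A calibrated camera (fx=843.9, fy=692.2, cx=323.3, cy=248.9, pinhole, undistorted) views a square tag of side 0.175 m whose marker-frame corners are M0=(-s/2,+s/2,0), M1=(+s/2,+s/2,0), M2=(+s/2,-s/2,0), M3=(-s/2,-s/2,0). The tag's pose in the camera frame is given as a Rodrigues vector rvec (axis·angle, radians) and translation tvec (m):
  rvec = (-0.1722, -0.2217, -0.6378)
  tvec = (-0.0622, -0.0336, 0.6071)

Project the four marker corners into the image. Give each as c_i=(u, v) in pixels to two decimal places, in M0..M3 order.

c0=(209.82, 351.36) c1=(403.60, 233.06) c2=(261.28, 83.25) c3=(61.89, 187.02)

Intrinsics K: fx=843.9, fy=692.2, cx=323.3, cy=248.9
Marker side s = 0.175 m; corners in marker frame (Z=0):
  M0 = (-0.0875, +0.0875, 0)
  M1 = (+0.0875, +0.0875, 0)
  M2 = (+0.0875, -0.0875, 0)
  M3 = (-0.0875, -0.0875, 0)
rvec = (-0.1722, -0.2217, -0.6378), |rvec| = θ = 0.69684 rad = 39.926°
Rodrigues: sinθ=0.64180, 1−cosθ=0.23313; R = I + sinθ·[k]× + (1−cosθ)·[k]×²:
    [+0.78111 +0.60575 -0.15146]
    [-0.56909 +0.79047 +0.22648]
    [+0.25692 -0.09071 +0.96217]
t = (-0.0622, -0.0336, 0.6071) m
M0: Pc = R·M0+t = (-0.07754, +0.08536, +0.57668); u = 843.9·(-0.07754)/0.57668 + 323.3 = 209.8246, v = 692.2·(+0.08536)/0.57668 + 248.9 = 351.3606
M1: Pc = R·M1+t = (+0.05915, -0.01423, +0.62164); u = 843.9·(+0.05915)/0.62164 + 323.3 = 403.5979, v = 692.2·(-0.01423)/0.62164 + 248.9 = 233.0553
M2: Pc = R·M2+t = (-0.04686, -0.15256, +0.63752); u = 843.9·(-0.04686)/0.63752 + 323.3 = 261.2752, v = 692.2·(-0.15256)/0.63752 + 248.9 = 83.2527
M3: Pc = R·M3+t = (-0.18355, -0.05297, +0.59256); u = 843.9·(-0.18355)/0.59256 + 323.3 = 61.8944, v = 692.2·(-0.05297)/0.59256 + 248.9 = 187.0223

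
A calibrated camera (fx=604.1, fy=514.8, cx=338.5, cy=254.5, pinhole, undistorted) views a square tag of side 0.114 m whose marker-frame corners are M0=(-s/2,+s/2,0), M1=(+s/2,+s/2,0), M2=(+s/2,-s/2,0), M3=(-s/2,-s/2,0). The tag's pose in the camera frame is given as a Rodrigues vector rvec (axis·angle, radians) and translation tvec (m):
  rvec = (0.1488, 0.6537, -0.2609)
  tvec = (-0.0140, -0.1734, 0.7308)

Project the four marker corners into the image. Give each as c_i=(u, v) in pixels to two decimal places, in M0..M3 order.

c0=(306.14, 182.28) c1=(378.06, 158.85) c2=(350.02, 76.90) c3=(280.09, 108.08)

Intrinsics K: fx=604.1, fy=514.8, cx=338.5, cy=254.5
Marker side s = 0.114 m; corners in marker frame (Z=0):
  M0 = (-0.0570, +0.0570, 0)
  M1 = (+0.0570, +0.0570, 0)
  M2 = (+0.0570, -0.0570, 0)
  M3 = (-0.0570, -0.0570, 0)
rvec = (0.1488, 0.6537, -0.2609), |rvec| = θ = 0.71940 rad = 41.218°
Rodrigues: sinθ=0.65893, 1−cosθ=0.24780; R = I + sinθ·[k]× + (1−cosθ)·[k]×²:
    [+0.76280 +0.28554 +0.58017]
    [-0.19240 +0.95681 -0.21795]
    [-0.61734 +0.05463 +0.78479]
t = (-0.0140, -0.1734, 0.7308) m
M0: Pc = R·M0+t = (-0.04120, -0.10790, +0.76910); u = 604.1·(-0.04120)/0.76910 + 338.5 = 306.1361, v = 514.8·(-0.10790)/0.76910 + 254.5 = 182.2801
M1: Pc = R·M1+t = (+0.04576, -0.12983, +0.69873); u = 604.1·(+0.04576)/0.69873 + 338.5 = 378.0593, v = 514.8·(-0.12983)/0.69873 + 254.5 = 158.8461
M2: Pc = R·M2+t = (+0.01320, -0.23890, +0.69250); u = 604.1·(+0.01320)/0.69250 + 338.5 = 350.0183, v = 514.8·(-0.23890)/0.69250 + 254.5 = 76.8991
M3: Pc = R·M3+t = (-0.07376, -0.21697, +0.76287); u = 604.1·(-0.07376)/0.76287 + 338.5 = 280.0947, v = 514.8·(-0.21697)/0.76287 + 254.5 = 108.0843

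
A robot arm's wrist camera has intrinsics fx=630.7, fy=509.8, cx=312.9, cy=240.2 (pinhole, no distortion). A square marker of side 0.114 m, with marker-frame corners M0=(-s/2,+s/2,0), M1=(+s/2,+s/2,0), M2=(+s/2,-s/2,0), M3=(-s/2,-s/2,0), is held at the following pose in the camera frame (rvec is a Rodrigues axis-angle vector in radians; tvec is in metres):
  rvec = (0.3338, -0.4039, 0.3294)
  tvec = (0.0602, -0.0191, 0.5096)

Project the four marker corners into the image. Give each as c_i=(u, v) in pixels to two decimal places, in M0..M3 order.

c0=(299.48, 258.53) c1=(414.55, 282.69) c2=(471.80, 185.16) c3=(355.79, 149.35)

Intrinsics K: fx=630.7, fy=509.8, cx=312.9, cy=240.2
Marker side s = 0.114 m; corners in marker frame (Z=0):
  M0 = (-0.0570, +0.0570, 0)
  M1 = (+0.0570, +0.0570, 0)
  M2 = (+0.0570, -0.0570, 0)
  M3 = (-0.0570, -0.0570, 0)
rvec = (0.3338, -0.4039, 0.3294), |rvec| = θ = 0.61892 rad = 35.462°
Rodrigues: sinθ=0.58016, 1−cosθ=0.18549; R = I + sinθ·[k]× + (1−cosθ)·[k]×²:
    [+0.86846 -0.37406 -0.32536]
    [+0.24348 +0.89350 -0.37732]
    [+0.43185 +0.24847 +0.86705]
t = (0.0602, -0.0191, 0.5096) m
M0: Pc = R·M0+t = (-0.01062, +0.01795, +0.49915); u = 630.7·(-0.01062)/0.49915 + 312.9 = 299.4767, v = 509.8·(+0.01795)/0.49915 + 240.2 = 258.5342
M1: Pc = R·M1+t = (+0.08838, +0.04571, +0.54838); u = 630.7·(+0.08838)/0.54838 + 312.9 = 414.5488, v = 509.8·(+0.04571)/0.54838 + 240.2 = 282.6926
M2: Pc = R·M2+t = (+0.13102, -0.05615, +0.52005); u = 630.7·(+0.13102)/0.52005 + 312.9 = 471.8002, v = 509.8·(-0.05615)/0.52005 + 240.2 = 185.1559
M3: Pc = R·M3+t = (+0.03202, -0.08391, +0.47082); u = 630.7·(+0.03202)/0.47082 + 312.9 = 355.7916, v = 509.8·(-0.08391)/0.47082 + 240.2 = 149.3453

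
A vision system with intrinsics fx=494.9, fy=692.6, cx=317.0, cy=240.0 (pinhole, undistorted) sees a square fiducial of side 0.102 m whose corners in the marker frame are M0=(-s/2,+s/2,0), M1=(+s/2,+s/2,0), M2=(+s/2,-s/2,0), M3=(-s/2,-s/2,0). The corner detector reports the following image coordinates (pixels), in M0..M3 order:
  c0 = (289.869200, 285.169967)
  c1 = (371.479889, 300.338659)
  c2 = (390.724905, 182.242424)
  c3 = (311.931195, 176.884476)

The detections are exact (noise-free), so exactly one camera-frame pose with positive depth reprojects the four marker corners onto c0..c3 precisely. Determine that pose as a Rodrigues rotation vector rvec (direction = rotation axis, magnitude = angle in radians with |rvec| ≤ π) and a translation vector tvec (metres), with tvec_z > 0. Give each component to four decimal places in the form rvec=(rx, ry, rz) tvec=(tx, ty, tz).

Intrinsics K: fx=494.9, fy=692.6, cx=317.0, cy=240.0
Marker side s = 0.102 m; corners in marker frame (Z=0):
  M0 = (-0.0510, +0.0510, 0)
  M1 = (+0.0510, +0.0510, 0)
  M2 = (+0.0510, -0.0510, 0)
  M3 = (-0.0510, -0.0510, 0)
Detected image corners:
  c0 = (289.869200, 285.169967) px
  c1 = (371.479889, 300.338659) px
  c2 = (390.724905, 182.242424) px
  c3 = (311.931195, 176.884476) px
Planar DLT: solve 8×8 A·h = b for H (H[2,2]=1):
  H  [+513.15890 -390.70956 +339.65532]
  H  [-89.62048 +977.78885 +234.36111]
  H  [-0.79985 -0.55032 +1.00000]
B = K⁻¹H; ‖b₁‖=1.749768, ‖b₂‖=1.749768; λ = 2/(‖b₁‖+‖b₂‖) = 0.571504, sign → tz>0 ⇒ λ=+0.571504
r₁ = λ·B[:,0] = (+0.88539,+0.08445,-0.45712); r₂ = λ·B[:,1] = (-0.24973,+0.91581,-0.31451)
r₃ = r₁×r₂ = (+0.39207,+0.39262,+0.83194); SVD([r₁ r₂ r₃]) → R = UVᵀ:
  R  [+0.88539 -0.24973 +0.39207]
  R  [+0.08445 +0.91581 +0.39262]
  R  [-0.45712 -0.31451 +0.83194]
t = (+0.02616, -0.00465, +0.57150) m
tr R = 2.633144; θ = arccos((tr R − 1)/2) = 0.615349 rad = 35.257°
axis k = ((R−Rᵀ)₃₂, (R−Rᵀ)₁₃, (R−Rᵀ)₂₁) / (2 sinθ) = (-0.612509, +0.735557, +0.289462)
rvec = θ·k = (-0.376907, +0.452624, +0.178120)

rvec=(-0.3769, 0.4526, 0.1781) tvec=(0.0262, -0.0047, 0.5715)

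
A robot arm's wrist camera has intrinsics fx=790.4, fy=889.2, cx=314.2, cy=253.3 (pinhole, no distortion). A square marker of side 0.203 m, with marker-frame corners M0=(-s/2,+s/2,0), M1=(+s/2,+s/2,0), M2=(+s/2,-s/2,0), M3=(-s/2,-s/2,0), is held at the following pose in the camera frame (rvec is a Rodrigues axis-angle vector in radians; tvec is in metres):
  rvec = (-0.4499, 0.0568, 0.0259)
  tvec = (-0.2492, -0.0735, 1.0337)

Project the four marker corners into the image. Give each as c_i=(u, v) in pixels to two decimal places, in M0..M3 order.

Intrinsics K: fx=790.4, fy=889.2, cx=314.2, cy=253.3
Marker side s = 0.203 m; corners in marker frame (Z=0):
  M0 = (-0.1015, +0.1015, 0)
  M1 = (+0.1015, +0.1015, 0)
  M2 = (+0.1015, -0.1015, 0)
  M3 = (-0.1015, -0.1015, 0)
rvec = (-0.4499, 0.0568, 0.0259), |rvec| = θ = 0.45421 rad = 26.024°
Rodrigues: sinθ=0.43875, 1−cosθ=0.10139; R = I + sinθ·[k]× + (1−cosθ)·[k]×²:
    [+0.99808 -0.03758 +0.04914]
    [+0.01246 +0.90019 +0.43531]
    [-0.06059 -0.43387 +0.89894]
t = (-0.2492, -0.0735, 1.0337) m
M0: Pc = R·M0+t = (-0.35432, +0.01660, +0.99581); u = 790.4·(-0.35432)/0.99581 + 314.2 = 32.9681, v = 889.2·(+0.01660)/0.99581 + 253.3 = 268.1272
M1: Pc = R·M1+t = (-0.15171, +0.01913, +0.98351); u = 790.4·(-0.15171)/0.98351 + 314.2 = 192.2794, v = 889.2·(+0.01913)/0.98351 + 253.3 = 270.5994
M2: Pc = R·M2+t = (-0.14408, -0.16360, +1.07159); u = 790.4·(-0.14408)/1.07159 + 314.2 = 207.9268, v = 889.2·(-0.16360)/1.07159 + 253.3 = 117.5411
M3: Pc = R·M3+t = (-0.34669, -0.16613, +1.08389); u = 790.4·(-0.34669)/1.08389 + 314.2 = 61.3833, v = 889.2·(-0.16613)/1.08389 + 253.3 = 117.0067

c0=(32.97, 268.13) c1=(192.28, 270.60) c2=(207.93, 117.54) c3=(61.38, 117.01)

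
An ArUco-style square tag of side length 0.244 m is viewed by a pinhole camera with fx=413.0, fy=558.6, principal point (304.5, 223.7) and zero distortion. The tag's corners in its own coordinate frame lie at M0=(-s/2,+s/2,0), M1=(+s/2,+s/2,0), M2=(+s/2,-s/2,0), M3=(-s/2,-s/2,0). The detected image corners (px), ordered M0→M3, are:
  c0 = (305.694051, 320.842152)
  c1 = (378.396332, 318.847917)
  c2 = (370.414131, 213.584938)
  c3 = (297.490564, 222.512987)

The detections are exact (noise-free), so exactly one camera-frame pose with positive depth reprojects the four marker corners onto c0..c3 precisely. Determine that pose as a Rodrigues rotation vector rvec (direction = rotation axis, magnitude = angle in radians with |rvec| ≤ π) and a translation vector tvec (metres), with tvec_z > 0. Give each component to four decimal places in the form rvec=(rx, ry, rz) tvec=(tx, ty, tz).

Intrinsics K: fx=413.0, fy=558.6, cx=304.5, cy=223.7
Marker side s = 0.244 m; corners in marker frame (Z=0):
  M0 = (-0.1220, +0.1220, 0)
  M1 = (+0.1220, +0.1220, 0)
  M2 = (+0.1220, -0.1220, 0)
  M3 = (-0.1220, -0.1220, 0)
Detected image corners:
  c0 = (305.694051, 320.842152) px
  c1 = (378.396332, 318.847917) px
  c2 = (370.414131, 213.584938) px
  c3 = (297.490564, 222.512987) px
Planar DLT: solve 8×8 A·h = b for H (H[2,2]=1):
  H  [+204.83969 +47.79267 +336.79050]
  H  [-96.76206 +428.34234 +269.30763]
  H  [-0.27684 +0.04322 +1.00000]
B = K⁻¹H; ‖b₁‖=0.755418, ‖b₂‖=0.755418; λ = 2/(‖b₁‖+‖b₂‖) = 1.323771, sign → tz>0 ⇒ λ=+1.323771
r₁ = λ·B[:,0] = (+0.92676,-0.08255,-0.36647); r₂ = λ·B[:,1] = (+0.11100,+0.99217,+0.05722)
r₃ = r₁×r₂ = (+0.35888,-0.09371,+0.92867); SVD([r₁ r₂ r₃]) → R = UVᵀ:
  R  [+0.92676 +0.11100 +0.35888]
  R  [-0.08255 +0.99217 -0.09371]
  R  [-0.36647 +0.05722 +0.92867]
t = (+0.10350, +0.10808, +1.32377) m
tr R = 2.847599; θ = arccos((tr R − 1)/2) = 0.392908 rad = 22.512°
axis k = ((R−Rᵀ)₃₂, (R−Rᵀ)₁₃, (R−Rᵀ)₂₁) / (2 sinθ) = (+0.197097, +0.947242, -0.252755)
rvec = θ·k = (+0.077441, +0.372179, -0.099309)

rvec=(0.0774, 0.3722, -0.0993) tvec=(0.1035, 0.1081, 1.3238)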